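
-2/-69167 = 2/69167=0.00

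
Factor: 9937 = 19^1*523^1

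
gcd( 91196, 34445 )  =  1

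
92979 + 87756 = 180735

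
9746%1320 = 506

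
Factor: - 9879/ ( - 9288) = 3293/3096 = 2^( - 3)*3^(-2 )* 37^1 * 43^ (-1 )*89^1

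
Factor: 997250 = 2^1 * 5^3*3989^1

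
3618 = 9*402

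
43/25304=43/25304=0.00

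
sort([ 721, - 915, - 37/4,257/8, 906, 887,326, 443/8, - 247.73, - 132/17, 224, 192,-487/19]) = [-915,-247.73, -487/19,  -  37/4, -132/17, 257/8, 443/8,192,224, 326, 721, 887, 906]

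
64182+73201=137383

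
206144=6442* 32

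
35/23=1 + 12/23= 1.52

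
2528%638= 614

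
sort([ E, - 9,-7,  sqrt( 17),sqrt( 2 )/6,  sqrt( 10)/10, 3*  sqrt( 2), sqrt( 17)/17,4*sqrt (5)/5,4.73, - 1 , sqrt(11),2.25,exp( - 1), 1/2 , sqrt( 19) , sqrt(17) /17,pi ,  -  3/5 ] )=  [ - 9,  -  7, - 1, - 3/5, sqrt(2)/6,sqrt( 17)/17,sqrt( 17)/17, sqrt( 10 ) /10,exp( - 1), 1/2, 4*sqrt( 5)/5, 2.25, E,pi,  sqrt( 11), sqrt( 17),  3*sqrt(2 ), sqrt( 19), 4.73 ] 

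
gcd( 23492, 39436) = 4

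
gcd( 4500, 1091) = 1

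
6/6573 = 2/2191 = 0.00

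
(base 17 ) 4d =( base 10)81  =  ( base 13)63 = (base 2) 1010001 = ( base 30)2L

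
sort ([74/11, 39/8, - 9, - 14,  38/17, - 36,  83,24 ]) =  [ - 36,  -  14 , - 9, 38/17,39/8,74/11,24, 83 ]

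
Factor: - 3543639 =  - 3^1*11^1*  73^1*1471^1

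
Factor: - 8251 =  - 37^1*223^1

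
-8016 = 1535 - 9551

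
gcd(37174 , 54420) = 2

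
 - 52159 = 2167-54326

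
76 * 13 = 988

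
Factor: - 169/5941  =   - 13/457 = -  13^1* 457^( - 1 )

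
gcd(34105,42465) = 95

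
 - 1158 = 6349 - 7507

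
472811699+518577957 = 991389656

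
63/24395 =9/3485  =  0.00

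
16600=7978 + 8622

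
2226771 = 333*6687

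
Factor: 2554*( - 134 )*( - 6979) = 2^2*7^1*67^1*997^1*1277^1 = 2388465044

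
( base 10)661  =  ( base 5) 10121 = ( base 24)13d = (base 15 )2E1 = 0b1010010101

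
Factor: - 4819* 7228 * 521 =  - 18147332372 = - 2^2 *13^1*61^1*79^1*139^1*521^1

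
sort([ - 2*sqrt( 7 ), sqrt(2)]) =[- 2*sqrt( 7 ), sqrt(2 )]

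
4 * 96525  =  386100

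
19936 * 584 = 11642624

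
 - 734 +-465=  -  1199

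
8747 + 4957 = 13704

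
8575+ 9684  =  18259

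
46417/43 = 46417/43 = 1079.47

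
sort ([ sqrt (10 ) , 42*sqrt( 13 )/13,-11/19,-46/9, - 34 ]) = [ - 34, - 46/9, - 11/19,sqrt(10),42*sqrt(13 )/13]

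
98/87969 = 14/12567 = 0.00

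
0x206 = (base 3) 201012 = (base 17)1d8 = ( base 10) 518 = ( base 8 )1006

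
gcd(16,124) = 4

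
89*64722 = 5760258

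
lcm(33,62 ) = 2046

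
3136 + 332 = 3468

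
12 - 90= -78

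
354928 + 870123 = 1225051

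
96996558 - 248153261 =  - 151156703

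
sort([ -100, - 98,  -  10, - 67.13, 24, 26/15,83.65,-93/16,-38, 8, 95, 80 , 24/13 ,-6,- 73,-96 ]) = [-100,-98,-96,  -  73,-67.13,-38 , - 10 ,-6,  -  93/16,26/15, 24/13, 8,24, 80 , 83.65, 95 ] 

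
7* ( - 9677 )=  - 67739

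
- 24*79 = - 1896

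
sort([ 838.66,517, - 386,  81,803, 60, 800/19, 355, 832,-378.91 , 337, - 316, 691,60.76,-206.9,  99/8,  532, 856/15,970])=[ -386,-378.91,-316 ,-206.9, 99/8, 800/19,856/15, 60, 60.76, 81, 337,355,  517,532, 691, 803, 832, 838.66, 970]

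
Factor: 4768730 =2^1 * 5^1*31^1*15383^1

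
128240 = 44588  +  83652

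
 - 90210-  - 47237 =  - 42973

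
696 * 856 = 595776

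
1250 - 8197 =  - 6947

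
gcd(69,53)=1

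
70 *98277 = 6879390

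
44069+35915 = 79984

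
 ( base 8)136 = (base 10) 94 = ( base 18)54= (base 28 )3A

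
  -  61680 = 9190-70870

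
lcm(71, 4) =284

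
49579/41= 49579/41 = 1209.24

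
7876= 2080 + 5796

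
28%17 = 11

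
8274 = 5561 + 2713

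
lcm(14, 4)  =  28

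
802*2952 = 2367504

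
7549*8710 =65751790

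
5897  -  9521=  - 3624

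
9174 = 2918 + 6256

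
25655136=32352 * 793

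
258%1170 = 258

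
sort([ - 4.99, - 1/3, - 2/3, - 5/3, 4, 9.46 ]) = [- 4.99,- 5/3, - 2/3 , - 1/3, 4 , 9.46] 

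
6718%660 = 118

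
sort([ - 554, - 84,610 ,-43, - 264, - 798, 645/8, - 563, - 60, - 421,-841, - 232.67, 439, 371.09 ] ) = [ - 841 , - 798,- 563, - 554,  -  421, - 264, - 232.67, - 84, - 60,-43,645/8, 371.09 , 439, 610]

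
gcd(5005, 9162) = 1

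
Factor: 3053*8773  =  31^1 * 43^1*71^1 * 283^1= 26783969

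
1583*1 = 1583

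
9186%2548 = 1542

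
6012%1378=500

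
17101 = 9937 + 7164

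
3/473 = 3/473  =  0.01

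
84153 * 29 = 2440437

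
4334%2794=1540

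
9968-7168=2800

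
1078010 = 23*46870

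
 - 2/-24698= 1/12349 = 0.00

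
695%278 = 139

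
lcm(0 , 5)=0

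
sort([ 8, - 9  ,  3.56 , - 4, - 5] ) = [  -  9 , - 5, - 4, 3.56 , 8] 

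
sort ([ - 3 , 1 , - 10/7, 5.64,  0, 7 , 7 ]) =[ - 3,-10/7, 0 , 1, 5.64, 7,  7] 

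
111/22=111/22=5.05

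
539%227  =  85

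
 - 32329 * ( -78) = 2521662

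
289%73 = 70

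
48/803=48/803 =0.06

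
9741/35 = 278 + 11/35 = 278.31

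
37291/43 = 37291/43 = 867.23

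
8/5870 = 4/2935=0.00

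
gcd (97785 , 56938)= 1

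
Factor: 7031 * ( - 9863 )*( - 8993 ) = 623635349729 = 7^1*17^1  *  23^2 * 79^1* 89^1*1409^1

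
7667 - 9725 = -2058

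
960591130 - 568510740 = 392080390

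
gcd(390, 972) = 6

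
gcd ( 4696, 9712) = 8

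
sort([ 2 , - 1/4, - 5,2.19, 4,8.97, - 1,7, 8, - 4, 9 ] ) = [ - 5, - 4, - 1, - 1/4, 2, 2.19, 4, 7,8,  8.97, 9 ] 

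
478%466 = 12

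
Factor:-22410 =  - 2^1*3^3*5^1*83^1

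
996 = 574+422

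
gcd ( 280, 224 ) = 56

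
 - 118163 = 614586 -732749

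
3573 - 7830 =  -4257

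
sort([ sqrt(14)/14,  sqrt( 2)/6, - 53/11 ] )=[ - 53/11,sqrt( 2)/6,sqrt( 14)/14]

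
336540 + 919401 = 1255941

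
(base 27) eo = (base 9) 486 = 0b110010010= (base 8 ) 622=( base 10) 402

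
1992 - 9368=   -  7376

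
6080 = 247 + 5833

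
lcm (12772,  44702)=89404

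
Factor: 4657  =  4657^1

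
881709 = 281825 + 599884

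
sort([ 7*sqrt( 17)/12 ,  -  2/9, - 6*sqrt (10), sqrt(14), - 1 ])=[- 6*sqrt( 10), - 1,  -  2/9,7 *sqrt( 17)/12, sqrt(14)]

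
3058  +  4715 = 7773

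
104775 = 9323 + 95452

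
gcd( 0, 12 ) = 12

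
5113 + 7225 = 12338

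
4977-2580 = 2397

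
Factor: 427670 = 2^1*5^1*42767^1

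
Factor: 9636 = 2^2*3^1*11^1*73^1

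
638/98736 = 29/4488 = 0.01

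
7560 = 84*90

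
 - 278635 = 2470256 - 2748891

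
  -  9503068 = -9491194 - 11874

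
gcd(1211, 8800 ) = 1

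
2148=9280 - 7132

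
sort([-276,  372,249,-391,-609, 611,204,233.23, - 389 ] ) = [ - 609,  -  391, - 389, - 276, 204,233.23, 249,372, 611] 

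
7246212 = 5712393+1533819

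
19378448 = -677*(  -  28624) 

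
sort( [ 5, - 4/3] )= [ - 4/3,5 ]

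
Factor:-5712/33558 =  - 8/47= -2^3 * 47^( - 1)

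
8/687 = 8/687 = 0.01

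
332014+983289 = 1315303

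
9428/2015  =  4 +1368/2015 =4.68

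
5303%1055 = 28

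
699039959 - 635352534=63687425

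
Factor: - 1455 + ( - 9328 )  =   - 10783 = - 41^1 * 263^1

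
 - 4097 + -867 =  - 4964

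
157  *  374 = 58718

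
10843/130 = 10843/130 = 83.41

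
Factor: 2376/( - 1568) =-297/196 = - 2^(-2)*3^3*7^( - 2) * 11^1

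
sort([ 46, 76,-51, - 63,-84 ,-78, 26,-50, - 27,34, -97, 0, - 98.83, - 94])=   [ - 98.83,-97, - 94, - 84 , - 78,-63, - 51, - 50,-27, 0, 26, 34, 46,76]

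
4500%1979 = 542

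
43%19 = 5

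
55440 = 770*72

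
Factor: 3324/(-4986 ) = - 2^1 *3^(-1)= - 2/3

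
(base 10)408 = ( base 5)3113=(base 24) h0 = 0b110011000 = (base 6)1520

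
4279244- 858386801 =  - 854107557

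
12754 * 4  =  51016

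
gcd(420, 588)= 84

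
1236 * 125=154500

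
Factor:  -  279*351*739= - 3^5*13^1*31^1 * 739^1=- 72369531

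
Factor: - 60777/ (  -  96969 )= 20259/32323 = 3^2*2251^1*32323^(  -  1) 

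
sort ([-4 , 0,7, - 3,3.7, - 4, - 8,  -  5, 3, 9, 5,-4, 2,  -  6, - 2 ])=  [  -  8, - 6, - 5, -4, - 4, - 4, - 3,  -  2,0, 2, 3, 3.7,5,  7,9 ]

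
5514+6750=12264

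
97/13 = 97/13 = 7.46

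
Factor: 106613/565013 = 13^1*59^1*139^1*565013^( - 1 )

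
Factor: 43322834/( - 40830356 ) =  - 21661417/20415178= - 2^( - 1 )  *7^( - 1)*17^3 * 83^( - 1 )*4409^1*17569^( - 1 )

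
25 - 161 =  - 136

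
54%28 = 26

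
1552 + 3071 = 4623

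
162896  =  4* 40724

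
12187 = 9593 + 2594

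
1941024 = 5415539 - 3474515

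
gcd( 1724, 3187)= 1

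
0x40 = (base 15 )44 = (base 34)1U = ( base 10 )64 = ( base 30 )24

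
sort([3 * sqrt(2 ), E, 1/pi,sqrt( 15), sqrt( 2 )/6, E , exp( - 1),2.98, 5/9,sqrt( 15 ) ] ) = [ sqrt( 2 ) /6,1/pi,  exp( -1 ) , 5/9,E,E,2.98, sqrt (15), sqrt(15),3 *sqrt( 2 )]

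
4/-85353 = -4/85353 = - 0.00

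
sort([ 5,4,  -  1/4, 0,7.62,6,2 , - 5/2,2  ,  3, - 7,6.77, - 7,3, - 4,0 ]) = [ - 7,-7,-4, - 5/2, - 1/4,0, 0,  2, 2,3, 3,4 , 5, 6,6.77,7.62 ]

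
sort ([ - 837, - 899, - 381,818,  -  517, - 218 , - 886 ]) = [ - 899, - 886,  -  837,-517, - 381, - 218, 818]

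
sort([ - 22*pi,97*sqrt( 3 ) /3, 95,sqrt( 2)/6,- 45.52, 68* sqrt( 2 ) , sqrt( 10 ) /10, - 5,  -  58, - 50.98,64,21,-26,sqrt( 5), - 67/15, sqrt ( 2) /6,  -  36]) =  [-22*pi, - 58,-50.98, - 45.52,-36,-26, -5 ,  -  67/15, sqrt( 2)/6,sqrt (2)/6,sqrt(10) /10, sqrt(5) , 21, 97*sqrt(3)/3,64,95,68*sqrt ( 2 )] 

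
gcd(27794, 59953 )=1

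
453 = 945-492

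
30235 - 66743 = - 36508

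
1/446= 1/446 = 0.00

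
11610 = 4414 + 7196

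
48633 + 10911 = 59544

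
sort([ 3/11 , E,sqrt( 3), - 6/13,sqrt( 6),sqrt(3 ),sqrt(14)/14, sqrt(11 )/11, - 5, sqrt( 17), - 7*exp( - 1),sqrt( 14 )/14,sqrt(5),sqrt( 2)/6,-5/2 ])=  [ - 5 , - 7*exp( -1), - 5/2, - 6/13,sqrt( 2)/6,sqrt( 14 ) /14,sqrt(14)/14,3/11,sqrt( 11) /11,  sqrt( 3),sqrt(3),sqrt(5), sqrt( 6 ),E,sqrt( 17)]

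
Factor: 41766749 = 59^1*707911^1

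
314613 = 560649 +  - 246036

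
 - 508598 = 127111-635709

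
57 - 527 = -470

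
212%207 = 5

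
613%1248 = 613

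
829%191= 65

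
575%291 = 284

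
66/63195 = 2/1915 = 0.00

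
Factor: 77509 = 77509^1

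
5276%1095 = 896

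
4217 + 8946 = 13163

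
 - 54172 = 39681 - 93853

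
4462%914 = 806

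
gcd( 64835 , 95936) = 1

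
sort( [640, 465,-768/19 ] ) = [ -768/19, 465, 640]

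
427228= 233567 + 193661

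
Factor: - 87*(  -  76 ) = 6612 = 2^2*3^1*19^1*29^1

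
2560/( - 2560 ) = -1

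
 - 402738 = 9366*( - 43 ) 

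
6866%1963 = 977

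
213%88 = 37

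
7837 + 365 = 8202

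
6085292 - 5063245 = 1022047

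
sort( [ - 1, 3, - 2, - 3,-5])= [ -5,-3,-2, - 1,3 ] 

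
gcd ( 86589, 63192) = 3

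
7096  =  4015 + 3081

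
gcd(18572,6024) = 4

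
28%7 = 0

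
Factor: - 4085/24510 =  -2^( - 1 )*3^( - 1 ) = - 1/6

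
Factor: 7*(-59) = -413 = - 7^1*59^1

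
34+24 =58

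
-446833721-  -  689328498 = 242494777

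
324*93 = 30132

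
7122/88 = 3561/44 = 80.93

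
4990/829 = 4990/829 = 6.02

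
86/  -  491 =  - 86/491 = - 0.18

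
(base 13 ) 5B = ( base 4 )1030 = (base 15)51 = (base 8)114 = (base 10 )76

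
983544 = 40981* 24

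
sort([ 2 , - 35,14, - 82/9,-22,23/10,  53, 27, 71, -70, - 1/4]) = [  -  70, - 35, - 22,- 82/9, - 1/4, 2,23/10,14,  27, 53,71 ] 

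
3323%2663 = 660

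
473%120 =113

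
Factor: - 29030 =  - 2^1*5^1*2903^1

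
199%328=199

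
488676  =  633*772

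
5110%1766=1578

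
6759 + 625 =7384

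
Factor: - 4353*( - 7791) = 33914223 = 3^2 * 7^2*53^1*1451^1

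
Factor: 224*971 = 2^5*7^1 *971^1 = 217504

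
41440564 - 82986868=  -  41546304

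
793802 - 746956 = 46846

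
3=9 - 6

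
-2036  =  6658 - 8694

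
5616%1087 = 181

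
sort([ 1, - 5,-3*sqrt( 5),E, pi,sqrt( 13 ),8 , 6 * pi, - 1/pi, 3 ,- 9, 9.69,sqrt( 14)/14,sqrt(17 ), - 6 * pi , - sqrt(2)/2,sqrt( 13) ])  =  [ - 6 * pi, - 9, - 3*sqrt (5), - 5 , - sqrt(2) /2, - 1/pi , sqrt ( 14)/14,1 , E,3, pi , sqrt(13) , sqrt(13),sqrt( 17), 8,  9.69,6 * pi]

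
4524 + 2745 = 7269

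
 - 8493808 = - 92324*92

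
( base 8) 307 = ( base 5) 1244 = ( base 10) 199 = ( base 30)6j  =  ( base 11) 171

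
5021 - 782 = 4239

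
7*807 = 5649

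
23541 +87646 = 111187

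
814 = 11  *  74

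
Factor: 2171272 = 2^3*271409^1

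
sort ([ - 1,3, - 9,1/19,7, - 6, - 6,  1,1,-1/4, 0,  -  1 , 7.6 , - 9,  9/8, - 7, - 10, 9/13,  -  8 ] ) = [ - 10, - 9,-9, -8, - 7 , - 6, - 6, - 1, - 1,-1/4, 0 , 1/19 , 9/13,1,  1 , 9/8, 3,7,7.6 ] 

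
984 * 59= 58056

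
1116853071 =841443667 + 275409404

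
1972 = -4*(  -  493)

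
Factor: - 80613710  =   - 2^1*5^1 * 8061371^1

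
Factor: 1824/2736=2^1*3^( - 1) = 2/3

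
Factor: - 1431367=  - 7^1*204481^1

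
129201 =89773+39428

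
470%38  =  14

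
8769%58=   11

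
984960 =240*4104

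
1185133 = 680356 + 504777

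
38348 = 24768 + 13580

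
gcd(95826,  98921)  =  1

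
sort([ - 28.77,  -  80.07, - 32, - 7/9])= [ - 80.07, - 32, - 28.77, - 7/9 ] 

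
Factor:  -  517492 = - 2^2*53^1*2441^1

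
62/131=62/131=0.47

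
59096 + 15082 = 74178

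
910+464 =1374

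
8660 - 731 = 7929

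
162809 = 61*2669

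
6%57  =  6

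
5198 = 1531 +3667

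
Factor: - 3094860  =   - 2^2*3^1*5^1*51581^1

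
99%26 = 21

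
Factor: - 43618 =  - 2^1*113^1*193^1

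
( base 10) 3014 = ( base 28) 3NI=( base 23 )5G1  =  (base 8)5706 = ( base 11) 22a0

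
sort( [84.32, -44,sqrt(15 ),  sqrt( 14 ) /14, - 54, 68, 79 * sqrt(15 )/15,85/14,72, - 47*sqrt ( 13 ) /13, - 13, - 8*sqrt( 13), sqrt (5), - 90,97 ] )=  [ - 90, - 54, - 44, - 8 * sqrt( 13 ),-47*sqrt( 13)/13, - 13,sqrt( 14)/14,sqrt( 5 ),sqrt(15 ),85/14,79* sqrt(15 )/15,68,72,84.32, 97 ]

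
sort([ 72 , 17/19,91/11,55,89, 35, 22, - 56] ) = [ - 56,17/19,91/11 , 22,35,55, 72,  89]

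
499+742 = 1241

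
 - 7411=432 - 7843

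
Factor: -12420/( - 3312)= 2^( - 2)*3^1 * 5^1 = 15/4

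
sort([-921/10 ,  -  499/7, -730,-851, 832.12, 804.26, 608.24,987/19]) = [ - 851, - 730, - 921/10,-499/7, 987/19, 608.24, 804.26,832.12 ]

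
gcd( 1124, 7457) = 1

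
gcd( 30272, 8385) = 43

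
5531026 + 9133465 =14664491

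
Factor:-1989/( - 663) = 3 = 3^1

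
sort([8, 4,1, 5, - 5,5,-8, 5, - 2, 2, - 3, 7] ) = [-8,-5, - 3, - 2,  1 , 2,4,5, 5, 5,7, 8] 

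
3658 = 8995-5337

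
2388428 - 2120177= 268251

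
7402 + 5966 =13368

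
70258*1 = 70258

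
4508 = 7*644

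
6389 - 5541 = 848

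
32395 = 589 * 55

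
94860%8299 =3571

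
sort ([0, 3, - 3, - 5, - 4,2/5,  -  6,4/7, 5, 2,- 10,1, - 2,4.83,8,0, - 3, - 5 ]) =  [ - 10,  -  6, - 5, - 5, - 4, - 3,-3, - 2, 0,  0,  2/5 , 4/7,1,  2,  3, 4.83,5,8]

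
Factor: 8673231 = 3^1*7^1*23^1*17957^1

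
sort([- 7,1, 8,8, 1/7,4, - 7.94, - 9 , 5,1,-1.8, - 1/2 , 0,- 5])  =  [-9,-7.94,-7, - 5,-1.8, - 1/2, 0, 1/7,1,1,4, 5, 8, 8]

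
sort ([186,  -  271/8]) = [ - 271/8,186] 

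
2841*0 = 0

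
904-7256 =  - 6352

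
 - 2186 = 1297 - 3483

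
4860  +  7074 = 11934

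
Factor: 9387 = 3^2 * 7^1*149^1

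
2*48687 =97374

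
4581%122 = 67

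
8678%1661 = 373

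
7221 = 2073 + 5148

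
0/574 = 0 = 0.00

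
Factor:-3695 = -5^1*739^1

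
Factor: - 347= -347^1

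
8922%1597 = 937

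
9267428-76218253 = - 66950825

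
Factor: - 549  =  - 3^2*61^1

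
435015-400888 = 34127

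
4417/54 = 4417/54=81.80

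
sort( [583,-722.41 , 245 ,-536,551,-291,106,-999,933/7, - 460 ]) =[-999, - 722.41,  -  536,-460,- 291,  106, 933/7,245 , 551,583]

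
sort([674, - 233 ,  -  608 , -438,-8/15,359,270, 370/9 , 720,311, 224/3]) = [ - 608 , - 438, - 233 , - 8/15,370/9, 224/3, 270, 311,359, 674, 720] 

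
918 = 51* 18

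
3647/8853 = 3647/8853 = 0.41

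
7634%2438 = 320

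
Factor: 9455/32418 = 2^(- 1)*3^ (-2 )*5^1*31^1*61^1 * 1801^(-1)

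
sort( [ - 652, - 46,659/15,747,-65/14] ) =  [ - 652, -46, - 65/14,659/15, 747]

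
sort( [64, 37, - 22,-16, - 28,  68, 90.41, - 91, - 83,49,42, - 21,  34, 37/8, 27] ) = [ - 91, - 83, - 28, - 22, - 21, - 16, 37/8,27, 34,37,42, 49, 64,68, 90.41 ]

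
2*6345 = 12690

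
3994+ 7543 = 11537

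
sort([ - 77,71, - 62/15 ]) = [ - 77,  -  62/15, 71 ] 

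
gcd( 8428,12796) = 28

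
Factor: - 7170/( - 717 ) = 2^1*5^1 = 10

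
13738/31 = 443 + 5/31 = 443.16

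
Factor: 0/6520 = 0^1=0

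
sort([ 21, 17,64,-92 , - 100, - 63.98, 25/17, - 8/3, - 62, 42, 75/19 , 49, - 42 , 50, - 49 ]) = [ - 100, - 92,-63.98, - 62, - 49, - 42, - 8/3, 25/17,75/19, 17, 21, 42, 49,50, 64 ] 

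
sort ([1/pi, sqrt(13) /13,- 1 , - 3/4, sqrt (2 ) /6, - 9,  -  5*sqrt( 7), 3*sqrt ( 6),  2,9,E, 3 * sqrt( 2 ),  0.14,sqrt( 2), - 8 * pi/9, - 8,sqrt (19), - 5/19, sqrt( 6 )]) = [ -5*sqrt(7 ), - 9, - 8 ,  -  8*pi/9, -1 ,  -  3/4,- 5/19, 0.14, sqrt( 2)/6,sqrt( 13)/13,1/pi , sqrt( 2 ),2,sqrt(6) , E, 3*sqrt(2), sqrt( 19), 3 * sqrt( 6 ), 9 ] 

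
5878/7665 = 5878/7665  =  0.77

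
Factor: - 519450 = - 2^1*3^1 * 5^2*3463^1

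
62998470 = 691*91170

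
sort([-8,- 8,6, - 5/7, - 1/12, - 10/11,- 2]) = [- 8 ,-8, - 2,-10/11, - 5/7,-1/12 , 6]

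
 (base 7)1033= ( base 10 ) 367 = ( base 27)DG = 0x16f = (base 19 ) 106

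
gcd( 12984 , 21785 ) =1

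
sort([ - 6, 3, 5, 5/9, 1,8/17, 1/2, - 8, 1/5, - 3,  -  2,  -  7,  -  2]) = [ - 8, - 7 ,-6,  -  3,-2, - 2, 1/5 , 8/17,1/2,5/9, 1, 3, 5 ] 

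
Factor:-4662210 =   -  2^1*3^1*5^1 * 7^1 * 149^2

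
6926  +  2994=9920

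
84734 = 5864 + 78870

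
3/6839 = 3/6839  =  0.00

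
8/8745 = 8/8745 = 0.00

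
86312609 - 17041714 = 69270895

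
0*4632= 0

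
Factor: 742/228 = 371/114 =2^( - 1)*3^(  -  1 ) * 7^1* 19^(-1 ) * 53^1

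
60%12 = 0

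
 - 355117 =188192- 543309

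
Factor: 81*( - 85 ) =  - 3^4*5^1*17^1 = - 6885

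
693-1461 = -768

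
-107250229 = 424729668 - 531979897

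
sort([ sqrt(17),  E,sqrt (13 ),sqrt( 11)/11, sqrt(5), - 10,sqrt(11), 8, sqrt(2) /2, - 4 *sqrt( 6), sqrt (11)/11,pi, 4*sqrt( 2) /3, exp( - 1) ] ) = [ - 10, - 4*sqrt(6),sqrt( 11 ) /11,sqrt( 11) /11,  exp ( - 1), sqrt (2 )/2,4*sqrt( 2)/3 , sqrt( 5) , E, pi , sqrt(11) , sqrt( 13 ), sqrt(17 ),8 ]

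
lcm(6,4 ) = 12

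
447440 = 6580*68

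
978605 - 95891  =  882714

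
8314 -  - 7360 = 15674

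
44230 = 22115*2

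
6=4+2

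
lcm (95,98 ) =9310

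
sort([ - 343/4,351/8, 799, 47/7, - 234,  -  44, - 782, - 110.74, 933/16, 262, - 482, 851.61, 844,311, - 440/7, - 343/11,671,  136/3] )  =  [-782, - 482, - 234,  -  110.74,-343/4, - 440/7,-44, - 343/11, 47/7,351/8, 136/3, 933/16,262, 311, 671,799, 844, 851.61]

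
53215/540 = 98 + 59/108 = 98.55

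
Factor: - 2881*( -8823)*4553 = 3^1 * 17^1 * 29^1 * 43^1*67^1 * 157^1*173^1 =115732993839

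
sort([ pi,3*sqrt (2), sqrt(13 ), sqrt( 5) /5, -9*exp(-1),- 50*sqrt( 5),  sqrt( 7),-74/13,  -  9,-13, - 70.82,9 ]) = [  -  50*sqrt( 5),  -  70.82, - 13,-9, - 74/13, -9*exp(  -  1 ) , sqrt( 5)/5, sqrt( 7), pi,sqrt(13), 3*sqrt( 2), 9 ]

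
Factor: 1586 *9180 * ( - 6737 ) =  - 2^3*3^3 * 5^1 * 13^1*17^1*61^1 * 6737^1 = -98087216760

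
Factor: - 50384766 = - 2^1 *3^1*23^1*365107^1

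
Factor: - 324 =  - 2^2*3^4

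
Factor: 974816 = 2^5 * 41^1*743^1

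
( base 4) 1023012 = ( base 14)1a74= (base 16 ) 12c6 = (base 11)367a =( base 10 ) 4806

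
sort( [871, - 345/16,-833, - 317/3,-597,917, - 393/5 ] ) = [-833,  -  597 , - 317/3, - 393/5,-345/16,871,917 ]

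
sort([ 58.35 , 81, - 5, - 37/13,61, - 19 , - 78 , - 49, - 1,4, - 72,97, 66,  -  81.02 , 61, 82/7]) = [ -81.02 , - 78, - 72 , - 49, - 19, - 5, - 37/13, - 1, 4,82/7 , 58.35, 61, 61,  66,81,  97 ] 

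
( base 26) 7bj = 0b1001110101101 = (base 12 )2ab9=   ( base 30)5hr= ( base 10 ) 5037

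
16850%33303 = 16850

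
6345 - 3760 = 2585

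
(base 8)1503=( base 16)343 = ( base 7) 2302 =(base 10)835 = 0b1101000011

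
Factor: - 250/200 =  - 5/4= - 2^( - 2)*5^1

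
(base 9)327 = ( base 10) 268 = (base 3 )100221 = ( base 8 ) 414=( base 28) 9g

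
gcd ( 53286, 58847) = 83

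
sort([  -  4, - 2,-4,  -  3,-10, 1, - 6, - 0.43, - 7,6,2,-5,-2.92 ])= [ - 10,-7, - 6, - 5,-4,-4,-3, - 2.92, - 2, - 0.43, 1,2,6]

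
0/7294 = 0 = 0.00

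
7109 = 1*7109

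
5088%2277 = 534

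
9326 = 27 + 9299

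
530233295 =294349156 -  - 235884139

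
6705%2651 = 1403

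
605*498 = 301290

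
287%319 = 287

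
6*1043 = 6258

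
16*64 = 1024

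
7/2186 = 7/2186  =  0.00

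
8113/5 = 1622+ 3/5 = 1622.60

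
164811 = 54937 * 3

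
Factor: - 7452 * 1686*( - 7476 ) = 2^5*3^6*7^1*23^1*89^1*281^1 = 93929002272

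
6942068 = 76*91343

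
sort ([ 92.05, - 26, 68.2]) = [ - 26, 68.2, 92.05]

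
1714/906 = 857/453   =  1.89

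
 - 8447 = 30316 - 38763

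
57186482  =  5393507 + 51792975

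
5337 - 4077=1260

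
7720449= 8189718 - 469269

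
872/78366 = 436/39183 = 0.01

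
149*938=139762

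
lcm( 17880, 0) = 0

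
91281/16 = 5705 + 1/16 = 5705.06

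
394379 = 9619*41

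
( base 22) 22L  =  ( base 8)2011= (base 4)100021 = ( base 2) 10000001001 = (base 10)1033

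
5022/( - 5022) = -1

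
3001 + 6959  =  9960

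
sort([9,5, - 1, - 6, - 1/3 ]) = [-6,-1, - 1/3, 5,9]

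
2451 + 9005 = 11456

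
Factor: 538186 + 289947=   828133 = 828133^1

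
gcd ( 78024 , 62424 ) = 24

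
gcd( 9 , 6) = 3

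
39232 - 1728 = 37504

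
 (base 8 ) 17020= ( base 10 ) 7696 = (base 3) 101120001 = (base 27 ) af1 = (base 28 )9mo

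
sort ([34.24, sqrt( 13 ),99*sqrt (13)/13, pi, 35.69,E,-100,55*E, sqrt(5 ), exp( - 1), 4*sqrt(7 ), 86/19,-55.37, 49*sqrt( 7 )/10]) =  [ - 100, - 55.37, exp ( -1 ),sqrt( 5 ), E, pi,sqrt ( 13), 86/19,4*sqrt (7), 49*sqrt( 7 ) /10,99*sqrt(13)/13, 34.24,35.69, 55 * E]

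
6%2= 0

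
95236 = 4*23809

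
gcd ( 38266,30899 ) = 53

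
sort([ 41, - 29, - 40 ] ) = [-40 , - 29,41]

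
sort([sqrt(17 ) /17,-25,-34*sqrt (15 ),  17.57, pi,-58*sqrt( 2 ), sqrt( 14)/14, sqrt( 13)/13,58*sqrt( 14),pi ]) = [-34 * sqrt(15), - 58*sqrt( 2),-25,sqrt( 17 ) /17, sqrt (14 ) /14, sqrt( 13 ) /13, pi, pi,  17.57, 58*sqrt( 14)] 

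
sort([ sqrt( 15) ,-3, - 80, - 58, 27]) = [  -  80, - 58,-3 , sqrt( 15),  27 ]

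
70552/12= 5879 + 1/3 = 5879.33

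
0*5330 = 0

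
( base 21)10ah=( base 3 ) 111000102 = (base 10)9488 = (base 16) 2510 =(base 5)300423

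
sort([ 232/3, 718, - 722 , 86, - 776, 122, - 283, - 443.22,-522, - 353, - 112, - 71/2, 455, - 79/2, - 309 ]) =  [ - 776, - 722, - 522, - 443.22, - 353,- 309,-283 , - 112,  -  79/2, - 71/2, 232/3, 86, 122, 455,718]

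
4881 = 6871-1990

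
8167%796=207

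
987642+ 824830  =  1812472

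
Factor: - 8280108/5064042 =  - 1380018/844007= - 2^1*3^1*37^( - 1) *22811^(-1)* 230003^1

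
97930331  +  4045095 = 101975426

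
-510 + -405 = -915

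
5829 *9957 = 58039353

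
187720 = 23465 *8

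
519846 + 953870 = 1473716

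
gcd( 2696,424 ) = 8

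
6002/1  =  6002  =  6002.00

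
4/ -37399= - 4/37399=-  0.00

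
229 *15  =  3435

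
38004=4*9501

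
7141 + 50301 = 57442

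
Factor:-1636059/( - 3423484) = 2^(-2 )*3^1*23^1*131^1*181^1*191^( - 1)*4481^( - 1 )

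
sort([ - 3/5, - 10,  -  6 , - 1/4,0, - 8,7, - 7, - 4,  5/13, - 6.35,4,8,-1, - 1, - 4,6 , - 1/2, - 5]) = [ - 10,-8,-7, - 6.35, - 6,- 5,  -  4, - 4, - 1, - 1, - 3/5,-1/2, -1/4,0,  5/13, 4,6,7,8]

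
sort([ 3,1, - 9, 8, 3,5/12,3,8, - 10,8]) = [ - 10,  -  9, 5/12,  1,3, 3, 3, 8, 8, 8 ]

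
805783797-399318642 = 406465155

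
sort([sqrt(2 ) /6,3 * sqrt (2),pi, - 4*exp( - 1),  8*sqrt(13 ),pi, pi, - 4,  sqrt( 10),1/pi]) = [  -  4 , - 4*exp( - 1 ), sqrt(2 ) /6, 1/pi, pi,  pi,pi,sqrt( 10),3*sqrt( 2), 8*sqrt( 13 )] 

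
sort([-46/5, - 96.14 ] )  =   [- 96.14, -46/5 ] 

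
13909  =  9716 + 4193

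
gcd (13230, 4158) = 378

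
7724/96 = 1931/24=80.46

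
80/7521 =80/7521  =  0.01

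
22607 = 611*37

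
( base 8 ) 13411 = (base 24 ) a5h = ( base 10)5897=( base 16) 1709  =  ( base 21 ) D7H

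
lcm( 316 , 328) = 25912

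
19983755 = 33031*605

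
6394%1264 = 74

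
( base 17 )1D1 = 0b111111111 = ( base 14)287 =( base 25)kb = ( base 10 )511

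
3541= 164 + 3377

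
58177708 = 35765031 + 22412677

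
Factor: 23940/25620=57/61 = 3^1*19^1*61^( - 1 )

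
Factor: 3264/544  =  6 = 2^1*3^1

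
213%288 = 213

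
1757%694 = 369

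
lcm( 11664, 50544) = 151632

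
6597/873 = 7 + 54/97 = 7.56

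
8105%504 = 41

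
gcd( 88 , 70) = 2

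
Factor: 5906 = 2^1*2953^1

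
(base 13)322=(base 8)1027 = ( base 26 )KF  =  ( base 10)535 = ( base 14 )2A3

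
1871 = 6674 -4803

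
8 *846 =6768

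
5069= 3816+1253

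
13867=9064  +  4803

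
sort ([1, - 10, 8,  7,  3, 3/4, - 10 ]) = [-10, - 10, 3/4,1, 3, 7, 8] 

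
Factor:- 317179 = -317179^1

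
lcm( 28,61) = 1708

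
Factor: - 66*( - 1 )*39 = 2^1*3^2*11^1* 13^1 = 2574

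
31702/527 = 60 + 82/527 = 60.16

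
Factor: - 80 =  - 2^4* 5^1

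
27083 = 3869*7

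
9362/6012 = 1+1675/3006= 1.56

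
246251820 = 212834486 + 33417334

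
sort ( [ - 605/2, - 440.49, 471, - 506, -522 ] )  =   [ - 522, - 506, - 440.49,-605/2,  471]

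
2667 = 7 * 381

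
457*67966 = 31060462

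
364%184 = 180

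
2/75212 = 1/37606=0.00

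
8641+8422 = 17063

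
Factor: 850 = 2^1*5^2*17^1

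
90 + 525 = 615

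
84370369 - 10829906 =73540463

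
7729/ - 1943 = -7729/1943 = - 3.98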